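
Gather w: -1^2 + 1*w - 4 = w - 5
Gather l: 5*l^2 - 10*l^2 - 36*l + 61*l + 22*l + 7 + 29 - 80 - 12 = -5*l^2 + 47*l - 56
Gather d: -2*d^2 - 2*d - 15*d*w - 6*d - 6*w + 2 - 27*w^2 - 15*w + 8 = -2*d^2 + d*(-15*w - 8) - 27*w^2 - 21*w + 10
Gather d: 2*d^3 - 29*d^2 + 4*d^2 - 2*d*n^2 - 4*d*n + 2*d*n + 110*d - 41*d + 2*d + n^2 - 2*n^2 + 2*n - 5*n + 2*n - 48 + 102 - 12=2*d^3 - 25*d^2 + d*(-2*n^2 - 2*n + 71) - n^2 - n + 42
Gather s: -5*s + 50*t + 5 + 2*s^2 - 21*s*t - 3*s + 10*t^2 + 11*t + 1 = 2*s^2 + s*(-21*t - 8) + 10*t^2 + 61*t + 6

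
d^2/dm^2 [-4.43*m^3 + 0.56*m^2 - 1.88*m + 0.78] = 1.12 - 26.58*m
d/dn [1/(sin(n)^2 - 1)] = -2*sin(n)/cos(n)^3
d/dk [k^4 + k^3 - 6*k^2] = k*(4*k^2 + 3*k - 12)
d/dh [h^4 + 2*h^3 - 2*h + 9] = 4*h^3 + 6*h^2 - 2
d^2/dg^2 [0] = 0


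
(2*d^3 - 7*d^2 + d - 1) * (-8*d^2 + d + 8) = -16*d^5 + 58*d^4 + d^3 - 47*d^2 + 7*d - 8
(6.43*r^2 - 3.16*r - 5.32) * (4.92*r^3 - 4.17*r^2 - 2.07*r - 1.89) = 31.6356*r^5 - 42.3603*r^4 - 26.3073*r^3 + 16.5729*r^2 + 16.9848*r + 10.0548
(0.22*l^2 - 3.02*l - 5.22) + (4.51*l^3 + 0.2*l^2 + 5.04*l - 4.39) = 4.51*l^3 + 0.42*l^2 + 2.02*l - 9.61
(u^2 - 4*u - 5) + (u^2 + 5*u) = 2*u^2 + u - 5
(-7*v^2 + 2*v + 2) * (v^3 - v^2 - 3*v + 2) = -7*v^5 + 9*v^4 + 21*v^3 - 22*v^2 - 2*v + 4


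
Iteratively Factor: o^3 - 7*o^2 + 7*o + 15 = (o - 3)*(o^2 - 4*o - 5) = (o - 3)*(o + 1)*(o - 5)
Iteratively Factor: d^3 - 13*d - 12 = (d - 4)*(d^2 + 4*d + 3) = (d - 4)*(d + 1)*(d + 3)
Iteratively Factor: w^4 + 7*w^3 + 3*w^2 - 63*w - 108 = (w + 3)*(w^3 + 4*w^2 - 9*w - 36) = (w - 3)*(w + 3)*(w^2 + 7*w + 12) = (w - 3)*(w + 3)*(w + 4)*(w + 3)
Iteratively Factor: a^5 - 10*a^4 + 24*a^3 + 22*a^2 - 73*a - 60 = (a + 1)*(a^4 - 11*a^3 + 35*a^2 - 13*a - 60) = (a + 1)^2*(a^3 - 12*a^2 + 47*a - 60) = (a - 4)*(a + 1)^2*(a^2 - 8*a + 15) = (a - 4)*(a - 3)*(a + 1)^2*(a - 5)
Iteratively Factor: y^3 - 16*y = (y + 4)*(y^2 - 4*y) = y*(y + 4)*(y - 4)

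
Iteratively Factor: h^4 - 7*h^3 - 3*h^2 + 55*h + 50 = (h + 1)*(h^3 - 8*h^2 + 5*h + 50) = (h - 5)*(h + 1)*(h^2 - 3*h - 10) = (h - 5)*(h + 1)*(h + 2)*(h - 5)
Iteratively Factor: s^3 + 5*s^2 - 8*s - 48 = (s + 4)*(s^2 + s - 12) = (s - 3)*(s + 4)*(s + 4)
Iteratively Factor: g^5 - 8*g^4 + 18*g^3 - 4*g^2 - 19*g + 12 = (g + 1)*(g^4 - 9*g^3 + 27*g^2 - 31*g + 12) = (g - 1)*(g + 1)*(g^3 - 8*g^2 + 19*g - 12) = (g - 1)^2*(g + 1)*(g^2 - 7*g + 12) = (g - 3)*(g - 1)^2*(g + 1)*(g - 4)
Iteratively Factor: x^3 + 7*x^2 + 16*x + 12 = (x + 3)*(x^2 + 4*x + 4) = (x + 2)*(x + 3)*(x + 2)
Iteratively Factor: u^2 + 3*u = (u + 3)*(u)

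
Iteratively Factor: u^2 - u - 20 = (u + 4)*(u - 5)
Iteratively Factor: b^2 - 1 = (b - 1)*(b + 1)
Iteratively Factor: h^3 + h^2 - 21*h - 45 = (h - 5)*(h^2 + 6*h + 9) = (h - 5)*(h + 3)*(h + 3)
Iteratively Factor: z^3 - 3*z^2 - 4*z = (z + 1)*(z^2 - 4*z) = z*(z + 1)*(z - 4)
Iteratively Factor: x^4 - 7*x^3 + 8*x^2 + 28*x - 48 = (x + 2)*(x^3 - 9*x^2 + 26*x - 24) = (x - 3)*(x + 2)*(x^2 - 6*x + 8) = (x - 3)*(x - 2)*(x + 2)*(x - 4)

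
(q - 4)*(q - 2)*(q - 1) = q^3 - 7*q^2 + 14*q - 8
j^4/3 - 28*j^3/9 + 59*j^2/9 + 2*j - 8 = (j/3 + 1/3)*(j - 6)*(j - 3)*(j - 4/3)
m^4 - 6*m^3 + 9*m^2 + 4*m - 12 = (m - 3)*(m - 2)^2*(m + 1)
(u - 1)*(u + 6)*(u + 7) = u^3 + 12*u^2 + 29*u - 42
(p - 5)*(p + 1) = p^2 - 4*p - 5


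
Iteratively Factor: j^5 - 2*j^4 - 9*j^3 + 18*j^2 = (j)*(j^4 - 2*j^3 - 9*j^2 + 18*j) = j*(j - 3)*(j^3 + j^2 - 6*j) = j*(j - 3)*(j - 2)*(j^2 + 3*j) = j^2*(j - 3)*(j - 2)*(j + 3)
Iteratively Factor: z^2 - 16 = (z + 4)*(z - 4)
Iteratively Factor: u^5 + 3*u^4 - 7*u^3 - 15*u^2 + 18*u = (u)*(u^4 + 3*u^3 - 7*u^2 - 15*u + 18) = u*(u + 3)*(u^3 - 7*u + 6) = u*(u + 3)^2*(u^2 - 3*u + 2) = u*(u - 2)*(u + 3)^2*(u - 1)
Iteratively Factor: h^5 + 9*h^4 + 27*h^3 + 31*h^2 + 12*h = (h + 4)*(h^4 + 5*h^3 + 7*h^2 + 3*h) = h*(h + 4)*(h^3 + 5*h^2 + 7*h + 3) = h*(h + 3)*(h + 4)*(h^2 + 2*h + 1) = h*(h + 1)*(h + 3)*(h + 4)*(h + 1)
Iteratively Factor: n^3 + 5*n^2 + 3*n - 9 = (n + 3)*(n^2 + 2*n - 3) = (n + 3)^2*(n - 1)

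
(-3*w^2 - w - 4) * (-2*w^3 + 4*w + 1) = 6*w^5 + 2*w^4 - 4*w^3 - 7*w^2 - 17*w - 4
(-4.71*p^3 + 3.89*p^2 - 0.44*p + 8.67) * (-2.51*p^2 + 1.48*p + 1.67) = 11.8221*p^5 - 16.7347*p^4 - 1.0041*p^3 - 15.9166*p^2 + 12.0968*p + 14.4789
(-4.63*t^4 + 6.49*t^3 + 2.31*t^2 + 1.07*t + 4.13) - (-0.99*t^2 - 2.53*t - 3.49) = -4.63*t^4 + 6.49*t^3 + 3.3*t^2 + 3.6*t + 7.62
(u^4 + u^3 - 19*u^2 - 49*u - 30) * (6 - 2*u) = -2*u^5 + 4*u^4 + 44*u^3 - 16*u^2 - 234*u - 180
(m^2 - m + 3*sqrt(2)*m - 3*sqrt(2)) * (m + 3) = m^3 + 2*m^2 + 3*sqrt(2)*m^2 - 3*m + 6*sqrt(2)*m - 9*sqrt(2)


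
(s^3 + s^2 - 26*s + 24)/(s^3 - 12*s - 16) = (s^2 + 5*s - 6)/(s^2 + 4*s + 4)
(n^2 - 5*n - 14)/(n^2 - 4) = (n - 7)/(n - 2)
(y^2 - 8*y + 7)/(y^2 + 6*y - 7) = (y - 7)/(y + 7)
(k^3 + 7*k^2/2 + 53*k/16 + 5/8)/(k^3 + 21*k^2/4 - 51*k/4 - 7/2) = (4*k^2 + 13*k + 10)/(4*(k^2 + 5*k - 14))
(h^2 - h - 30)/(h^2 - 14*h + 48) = (h + 5)/(h - 8)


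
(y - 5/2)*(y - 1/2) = y^2 - 3*y + 5/4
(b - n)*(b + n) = b^2 - n^2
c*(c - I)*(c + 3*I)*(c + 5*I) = c^4 + 7*I*c^3 - 7*c^2 + 15*I*c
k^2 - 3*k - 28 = (k - 7)*(k + 4)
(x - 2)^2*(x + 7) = x^3 + 3*x^2 - 24*x + 28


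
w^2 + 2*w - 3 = (w - 1)*(w + 3)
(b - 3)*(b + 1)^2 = b^3 - b^2 - 5*b - 3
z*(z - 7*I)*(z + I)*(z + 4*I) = z^4 - 2*I*z^3 + 31*z^2 + 28*I*z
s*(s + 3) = s^2 + 3*s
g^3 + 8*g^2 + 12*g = g*(g + 2)*(g + 6)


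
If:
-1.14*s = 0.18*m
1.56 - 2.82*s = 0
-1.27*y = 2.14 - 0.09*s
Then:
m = -3.50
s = 0.55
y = -1.65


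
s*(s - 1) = s^2 - s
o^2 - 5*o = o*(o - 5)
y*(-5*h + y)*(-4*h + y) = 20*h^2*y - 9*h*y^2 + y^3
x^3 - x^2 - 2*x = x*(x - 2)*(x + 1)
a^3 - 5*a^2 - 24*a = a*(a - 8)*(a + 3)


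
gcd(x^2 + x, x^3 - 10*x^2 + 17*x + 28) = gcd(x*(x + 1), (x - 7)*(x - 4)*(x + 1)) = x + 1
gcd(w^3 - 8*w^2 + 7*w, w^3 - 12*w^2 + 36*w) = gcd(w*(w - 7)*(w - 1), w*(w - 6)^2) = w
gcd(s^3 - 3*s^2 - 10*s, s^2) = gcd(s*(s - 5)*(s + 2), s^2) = s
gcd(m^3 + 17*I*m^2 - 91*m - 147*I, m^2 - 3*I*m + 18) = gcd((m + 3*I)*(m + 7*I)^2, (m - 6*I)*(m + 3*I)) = m + 3*I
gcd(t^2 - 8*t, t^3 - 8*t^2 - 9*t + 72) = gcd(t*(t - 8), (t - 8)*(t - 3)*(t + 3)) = t - 8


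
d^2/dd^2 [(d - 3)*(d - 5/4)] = 2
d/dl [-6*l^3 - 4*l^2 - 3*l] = -18*l^2 - 8*l - 3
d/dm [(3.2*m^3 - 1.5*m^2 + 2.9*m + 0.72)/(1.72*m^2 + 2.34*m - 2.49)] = (5.504*m^4 + 14.976*m^3 - 32.402*m^2 + 4.9932*m - 8.9058)/(2.9584*m^4 + 8.0496*m^3 - 3.09*m^2 - 11.6532*m + 6.2001)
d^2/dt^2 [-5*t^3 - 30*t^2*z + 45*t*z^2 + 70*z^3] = -30*t - 60*z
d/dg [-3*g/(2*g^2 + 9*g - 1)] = 3*(2*g^2 + 1)/(4*g^4 + 36*g^3 + 77*g^2 - 18*g + 1)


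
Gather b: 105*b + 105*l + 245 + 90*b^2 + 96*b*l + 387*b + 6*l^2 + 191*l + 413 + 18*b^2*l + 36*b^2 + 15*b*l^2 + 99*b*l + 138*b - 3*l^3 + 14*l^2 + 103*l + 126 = b^2*(18*l + 126) + b*(15*l^2 + 195*l + 630) - 3*l^3 + 20*l^2 + 399*l + 784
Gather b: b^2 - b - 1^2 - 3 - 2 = b^2 - b - 6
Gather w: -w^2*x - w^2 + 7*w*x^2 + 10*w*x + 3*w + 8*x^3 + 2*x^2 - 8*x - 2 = w^2*(-x - 1) + w*(7*x^2 + 10*x + 3) + 8*x^3 + 2*x^2 - 8*x - 2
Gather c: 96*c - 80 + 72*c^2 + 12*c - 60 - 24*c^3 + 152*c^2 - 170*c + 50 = -24*c^3 + 224*c^2 - 62*c - 90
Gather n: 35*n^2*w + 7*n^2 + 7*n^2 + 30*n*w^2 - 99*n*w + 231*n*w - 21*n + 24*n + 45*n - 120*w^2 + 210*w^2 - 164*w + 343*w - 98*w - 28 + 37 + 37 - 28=n^2*(35*w + 14) + n*(30*w^2 + 132*w + 48) + 90*w^2 + 81*w + 18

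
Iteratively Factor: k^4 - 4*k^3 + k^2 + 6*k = (k)*(k^3 - 4*k^2 + k + 6) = k*(k + 1)*(k^2 - 5*k + 6) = k*(k - 2)*(k + 1)*(k - 3)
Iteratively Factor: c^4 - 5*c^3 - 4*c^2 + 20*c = (c - 2)*(c^3 - 3*c^2 - 10*c) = (c - 2)*(c + 2)*(c^2 - 5*c) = c*(c - 2)*(c + 2)*(c - 5)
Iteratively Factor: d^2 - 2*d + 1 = (d - 1)*(d - 1)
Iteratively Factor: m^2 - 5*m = (m)*(m - 5)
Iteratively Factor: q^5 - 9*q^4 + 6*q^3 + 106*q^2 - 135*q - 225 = (q + 1)*(q^4 - 10*q^3 + 16*q^2 + 90*q - 225) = (q - 3)*(q + 1)*(q^3 - 7*q^2 - 5*q + 75) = (q - 3)*(q + 1)*(q + 3)*(q^2 - 10*q + 25) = (q - 5)*(q - 3)*(q + 1)*(q + 3)*(q - 5)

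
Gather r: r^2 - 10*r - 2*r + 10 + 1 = r^2 - 12*r + 11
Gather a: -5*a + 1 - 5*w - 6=-5*a - 5*w - 5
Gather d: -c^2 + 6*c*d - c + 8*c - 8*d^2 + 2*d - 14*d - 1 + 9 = -c^2 + 7*c - 8*d^2 + d*(6*c - 12) + 8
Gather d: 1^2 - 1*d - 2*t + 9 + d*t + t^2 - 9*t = d*(t - 1) + t^2 - 11*t + 10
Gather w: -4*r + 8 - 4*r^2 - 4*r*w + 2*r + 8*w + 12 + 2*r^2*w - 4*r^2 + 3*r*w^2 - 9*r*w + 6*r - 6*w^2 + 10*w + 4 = -8*r^2 + 4*r + w^2*(3*r - 6) + w*(2*r^2 - 13*r + 18) + 24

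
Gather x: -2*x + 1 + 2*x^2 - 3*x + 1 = 2*x^2 - 5*x + 2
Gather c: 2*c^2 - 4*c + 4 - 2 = 2*c^2 - 4*c + 2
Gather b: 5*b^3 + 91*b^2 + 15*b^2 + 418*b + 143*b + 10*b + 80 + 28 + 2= 5*b^3 + 106*b^2 + 571*b + 110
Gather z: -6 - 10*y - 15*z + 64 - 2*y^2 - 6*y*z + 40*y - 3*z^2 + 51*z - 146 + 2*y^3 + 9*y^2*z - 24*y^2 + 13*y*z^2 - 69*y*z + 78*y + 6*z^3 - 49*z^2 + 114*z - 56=2*y^3 - 26*y^2 + 108*y + 6*z^3 + z^2*(13*y - 52) + z*(9*y^2 - 75*y + 150) - 144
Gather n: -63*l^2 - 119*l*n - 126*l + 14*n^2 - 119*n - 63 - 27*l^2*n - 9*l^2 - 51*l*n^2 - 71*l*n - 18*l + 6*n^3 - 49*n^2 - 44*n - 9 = -72*l^2 - 144*l + 6*n^3 + n^2*(-51*l - 35) + n*(-27*l^2 - 190*l - 163) - 72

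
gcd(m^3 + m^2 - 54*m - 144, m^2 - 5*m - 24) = m^2 - 5*m - 24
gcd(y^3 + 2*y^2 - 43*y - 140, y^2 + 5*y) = y + 5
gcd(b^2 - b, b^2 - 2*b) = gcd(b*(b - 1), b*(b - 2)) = b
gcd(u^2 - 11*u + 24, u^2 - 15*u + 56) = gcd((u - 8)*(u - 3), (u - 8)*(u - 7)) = u - 8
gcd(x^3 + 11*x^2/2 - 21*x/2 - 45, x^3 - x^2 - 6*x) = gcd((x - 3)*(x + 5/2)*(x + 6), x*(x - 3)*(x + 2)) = x - 3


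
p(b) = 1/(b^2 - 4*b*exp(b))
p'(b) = (4*b*exp(b) - 2*b + 4*exp(b))/(b^2 - 4*b*exp(b))^2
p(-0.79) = 0.49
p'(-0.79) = 0.46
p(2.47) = -0.01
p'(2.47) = 0.01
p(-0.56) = 0.63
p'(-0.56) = 0.84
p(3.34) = -0.00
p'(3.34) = 0.00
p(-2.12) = 0.18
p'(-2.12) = 0.12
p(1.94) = -0.02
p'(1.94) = 0.03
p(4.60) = -0.00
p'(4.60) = 0.00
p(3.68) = -0.00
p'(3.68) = 0.00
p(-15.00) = 0.00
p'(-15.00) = 0.00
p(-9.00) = 0.01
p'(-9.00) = 0.00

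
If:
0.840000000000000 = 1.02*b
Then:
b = 0.82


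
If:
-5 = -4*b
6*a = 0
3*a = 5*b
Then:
No Solution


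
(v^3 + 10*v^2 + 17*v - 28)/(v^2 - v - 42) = (-v^3 - 10*v^2 - 17*v + 28)/(-v^2 + v + 42)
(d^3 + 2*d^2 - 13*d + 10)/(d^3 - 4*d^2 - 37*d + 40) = (d - 2)/(d - 8)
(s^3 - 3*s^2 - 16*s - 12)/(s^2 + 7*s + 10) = (s^2 - 5*s - 6)/(s + 5)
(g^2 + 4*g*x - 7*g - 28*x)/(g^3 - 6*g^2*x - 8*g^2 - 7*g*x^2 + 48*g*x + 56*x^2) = (g^2 + 4*g*x - 7*g - 28*x)/(g^3 - 6*g^2*x - 8*g^2 - 7*g*x^2 + 48*g*x + 56*x^2)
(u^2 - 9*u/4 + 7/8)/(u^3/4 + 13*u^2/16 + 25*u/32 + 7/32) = 4*(8*u^2 - 18*u + 7)/(8*u^3 + 26*u^2 + 25*u + 7)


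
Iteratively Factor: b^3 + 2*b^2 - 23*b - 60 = (b + 4)*(b^2 - 2*b - 15) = (b + 3)*(b + 4)*(b - 5)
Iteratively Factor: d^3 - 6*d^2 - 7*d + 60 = (d - 4)*(d^2 - 2*d - 15) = (d - 4)*(d + 3)*(d - 5)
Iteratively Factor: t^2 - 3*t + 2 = (t - 2)*(t - 1)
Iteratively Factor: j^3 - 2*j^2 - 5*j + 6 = (j + 2)*(j^2 - 4*j + 3) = (j - 3)*(j + 2)*(j - 1)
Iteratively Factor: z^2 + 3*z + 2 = (z + 1)*(z + 2)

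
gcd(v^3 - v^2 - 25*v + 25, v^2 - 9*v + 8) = v - 1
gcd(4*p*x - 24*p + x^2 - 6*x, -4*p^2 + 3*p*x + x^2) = 4*p + x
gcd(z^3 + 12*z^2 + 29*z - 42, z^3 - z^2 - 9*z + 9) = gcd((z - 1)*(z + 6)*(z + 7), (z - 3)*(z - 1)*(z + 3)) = z - 1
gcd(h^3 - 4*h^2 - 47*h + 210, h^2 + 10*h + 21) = h + 7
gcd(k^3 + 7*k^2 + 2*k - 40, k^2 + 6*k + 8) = k + 4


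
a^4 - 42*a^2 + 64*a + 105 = (a - 5)*(a - 3)*(a + 1)*(a + 7)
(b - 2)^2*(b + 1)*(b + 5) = b^4 + 2*b^3 - 15*b^2 + 4*b + 20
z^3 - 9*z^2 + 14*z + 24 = (z - 6)*(z - 4)*(z + 1)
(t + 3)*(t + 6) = t^2 + 9*t + 18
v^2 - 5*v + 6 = (v - 3)*(v - 2)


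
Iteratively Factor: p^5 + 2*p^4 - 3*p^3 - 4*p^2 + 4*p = (p)*(p^4 + 2*p^3 - 3*p^2 - 4*p + 4) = p*(p + 2)*(p^3 - 3*p + 2) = p*(p - 1)*(p + 2)*(p^2 + p - 2) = p*(p - 1)*(p + 2)^2*(p - 1)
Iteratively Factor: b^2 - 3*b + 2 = (b - 1)*(b - 2)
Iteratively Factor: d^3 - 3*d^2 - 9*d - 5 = (d + 1)*(d^2 - 4*d - 5) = (d - 5)*(d + 1)*(d + 1)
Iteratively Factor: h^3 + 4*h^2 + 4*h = (h + 2)*(h^2 + 2*h) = (h + 2)^2*(h)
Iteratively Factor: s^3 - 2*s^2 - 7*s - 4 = (s + 1)*(s^2 - 3*s - 4) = (s - 4)*(s + 1)*(s + 1)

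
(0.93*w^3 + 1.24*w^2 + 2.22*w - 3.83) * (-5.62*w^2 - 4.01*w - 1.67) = -5.2266*w^5 - 10.6981*w^4 - 19.0019*w^3 + 10.5516*w^2 + 11.6509*w + 6.3961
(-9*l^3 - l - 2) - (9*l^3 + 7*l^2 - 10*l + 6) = -18*l^3 - 7*l^2 + 9*l - 8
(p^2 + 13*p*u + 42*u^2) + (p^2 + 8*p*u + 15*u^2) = 2*p^2 + 21*p*u + 57*u^2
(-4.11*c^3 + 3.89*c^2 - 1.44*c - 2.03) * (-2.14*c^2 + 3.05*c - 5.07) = 8.7954*c^5 - 20.8601*c^4 + 35.7838*c^3 - 19.7701*c^2 + 1.1093*c + 10.2921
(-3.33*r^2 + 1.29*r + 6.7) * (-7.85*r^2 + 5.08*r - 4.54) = 26.1405*r^4 - 27.0429*r^3 - 30.9236*r^2 + 28.1794*r - 30.418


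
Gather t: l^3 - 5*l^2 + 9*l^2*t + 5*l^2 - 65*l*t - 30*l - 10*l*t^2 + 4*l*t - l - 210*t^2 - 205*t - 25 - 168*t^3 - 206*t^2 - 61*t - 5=l^3 - 31*l - 168*t^3 + t^2*(-10*l - 416) + t*(9*l^2 - 61*l - 266) - 30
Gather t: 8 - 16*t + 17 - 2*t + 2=27 - 18*t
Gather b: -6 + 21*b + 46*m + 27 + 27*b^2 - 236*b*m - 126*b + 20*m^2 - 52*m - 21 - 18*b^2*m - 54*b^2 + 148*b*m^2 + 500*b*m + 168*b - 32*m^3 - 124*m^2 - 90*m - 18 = b^2*(-18*m - 27) + b*(148*m^2 + 264*m + 63) - 32*m^3 - 104*m^2 - 96*m - 18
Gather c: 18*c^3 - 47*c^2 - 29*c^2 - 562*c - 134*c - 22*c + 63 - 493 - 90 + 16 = 18*c^3 - 76*c^2 - 718*c - 504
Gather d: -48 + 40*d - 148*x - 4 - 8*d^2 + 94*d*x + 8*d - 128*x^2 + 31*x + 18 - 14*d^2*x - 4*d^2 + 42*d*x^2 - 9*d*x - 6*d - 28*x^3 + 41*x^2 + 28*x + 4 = d^2*(-14*x - 12) + d*(42*x^2 + 85*x + 42) - 28*x^3 - 87*x^2 - 89*x - 30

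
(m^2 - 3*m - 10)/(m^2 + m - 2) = (m - 5)/(m - 1)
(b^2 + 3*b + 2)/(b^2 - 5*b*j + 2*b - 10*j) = (b + 1)/(b - 5*j)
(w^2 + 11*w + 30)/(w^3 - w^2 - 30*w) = (w + 6)/(w*(w - 6))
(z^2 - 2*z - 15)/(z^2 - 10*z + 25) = (z + 3)/(z - 5)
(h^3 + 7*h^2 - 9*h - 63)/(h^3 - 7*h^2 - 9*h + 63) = (h + 7)/(h - 7)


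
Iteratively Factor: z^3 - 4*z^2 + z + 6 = (z - 3)*(z^2 - z - 2) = (z - 3)*(z + 1)*(z - 2)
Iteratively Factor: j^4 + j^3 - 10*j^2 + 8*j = (j - 2)*(j^3 + 3*j^2 - 4*j) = j*(j - 2)*(j^2 + 3*j - 4) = j*(j - 2)*(j - 1)*(j + 4)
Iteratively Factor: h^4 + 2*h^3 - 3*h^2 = (h - 1)*(h^3 + 3*h^2) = (h - 1)*(h + 3)*(h^2) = h*(h - 1)*(h + 3)*(h)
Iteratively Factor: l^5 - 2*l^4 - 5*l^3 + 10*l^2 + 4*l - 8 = (l - 2)*(l^4 - 5*l^2 + 4) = (l - 2)*(l + 2)*(l^3 - 2*l^2 - l + 2) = (l - 2)*(l - 1)*(l + 2)*(l^2 - l - 2) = (l - 2)*(l - 1)*(l + 1)*(l + 2)*(l - 2)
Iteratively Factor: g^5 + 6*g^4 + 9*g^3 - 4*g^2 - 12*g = (g)*(g^4 + 6*g^3 + 9*g^2 - 4*g - 12) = g*(g + 2)*(g^3 + 4*g^2 + g - 6) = g*(g - 1)*(g + 2)*(g^2 + 5*g + 6) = g*(g - 1)*(g + 2)*(g + 3)*(g + 2)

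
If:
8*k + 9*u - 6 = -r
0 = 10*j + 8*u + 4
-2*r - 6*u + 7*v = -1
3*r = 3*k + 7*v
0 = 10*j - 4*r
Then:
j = -2/215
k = 56/43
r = -1/43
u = -21/43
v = -171/301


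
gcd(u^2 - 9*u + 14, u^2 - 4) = u - 2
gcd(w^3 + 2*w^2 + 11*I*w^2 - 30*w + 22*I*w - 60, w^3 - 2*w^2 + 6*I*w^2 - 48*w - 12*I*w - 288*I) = w + 6*I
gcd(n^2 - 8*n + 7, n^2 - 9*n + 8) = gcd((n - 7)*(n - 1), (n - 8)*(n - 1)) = n - 1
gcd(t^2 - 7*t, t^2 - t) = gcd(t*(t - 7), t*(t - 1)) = t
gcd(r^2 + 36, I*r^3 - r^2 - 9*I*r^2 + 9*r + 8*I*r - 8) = 1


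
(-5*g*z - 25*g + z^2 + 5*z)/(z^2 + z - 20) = (-5*g + z)/(z - 4)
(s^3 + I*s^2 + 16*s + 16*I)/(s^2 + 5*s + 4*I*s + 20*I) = (s^2 - 3*I*s + 4)/(s + 5)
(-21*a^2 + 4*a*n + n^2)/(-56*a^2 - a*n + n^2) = (3*a - n)/(8*a - n)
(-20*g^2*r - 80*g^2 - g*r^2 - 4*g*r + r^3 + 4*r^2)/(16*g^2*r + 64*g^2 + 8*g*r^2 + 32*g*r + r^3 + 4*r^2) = (-5*g + r)/(4*g + r)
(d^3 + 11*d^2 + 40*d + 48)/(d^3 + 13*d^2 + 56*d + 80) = (d + 3)/(d + 5)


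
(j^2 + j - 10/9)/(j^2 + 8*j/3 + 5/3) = (j - 2/3)/(j + 1)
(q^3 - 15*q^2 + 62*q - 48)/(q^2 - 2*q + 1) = (q^2 - 14*q + 48)/(q - 1)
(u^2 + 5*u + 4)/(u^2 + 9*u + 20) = (u + 1)/(u + 5)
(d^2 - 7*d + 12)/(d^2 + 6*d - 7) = (d^2 - 7*d + 12)/(d^2 + 6*d - 7)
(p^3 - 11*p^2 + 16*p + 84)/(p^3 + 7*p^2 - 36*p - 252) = (p^2 - 5*p - 14)/(p^2 + 13*p + 42)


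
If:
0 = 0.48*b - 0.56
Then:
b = 1.17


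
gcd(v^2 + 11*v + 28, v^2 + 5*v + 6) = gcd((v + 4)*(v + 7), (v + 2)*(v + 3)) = 1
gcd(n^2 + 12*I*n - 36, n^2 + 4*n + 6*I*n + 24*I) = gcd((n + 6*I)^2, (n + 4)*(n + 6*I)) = n + 6*I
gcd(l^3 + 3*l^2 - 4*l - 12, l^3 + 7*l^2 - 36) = l^2 + l - 6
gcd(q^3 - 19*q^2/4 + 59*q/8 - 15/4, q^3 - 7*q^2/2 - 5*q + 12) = q - 3/2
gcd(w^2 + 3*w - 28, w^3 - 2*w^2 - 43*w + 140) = w^2 + 3*w - 28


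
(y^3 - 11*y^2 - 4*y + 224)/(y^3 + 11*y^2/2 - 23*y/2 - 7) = 2*(y^3 - 11*y^2 - 4*y + 224)/(2*y^3 + 11*y^2 - 23*y - 14)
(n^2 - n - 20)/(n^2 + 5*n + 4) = (n - 5)/(n + 1)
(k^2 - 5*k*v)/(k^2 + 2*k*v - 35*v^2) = k/(k + 7*v)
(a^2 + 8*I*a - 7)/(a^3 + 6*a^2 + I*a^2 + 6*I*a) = (a + 7*I)/(a*(a + 6))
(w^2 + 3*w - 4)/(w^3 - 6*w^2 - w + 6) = (w + 4)/(w^2 - 5*w - 6)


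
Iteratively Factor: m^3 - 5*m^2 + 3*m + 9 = (m + 1)*(m^2 - 6*m + 9) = (m - 3)*(m + 1)*(m - 3)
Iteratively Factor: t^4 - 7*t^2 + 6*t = (t - 1)*(t^3 + t^2 - 6*t) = t*(t - 1)*(t^2 + t - 6) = t*(t - 2)*(t - 1)*(t + 3)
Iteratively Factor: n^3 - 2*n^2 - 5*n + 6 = (n - 3)*(n^2 + n - 2) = (n - 3)*(n - 1)*(n + 2)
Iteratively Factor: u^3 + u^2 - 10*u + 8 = (u - 1)*(u^2 + 2*u - 8) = (u - 1)*(u + 4)*(u - 2)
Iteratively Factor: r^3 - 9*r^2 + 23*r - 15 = (r - 5)*(r^2 - 4*r + 3) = (r - 5)*(r - 1)*(r - 3)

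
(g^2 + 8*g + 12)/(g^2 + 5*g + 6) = (g + 6)/(g + 3)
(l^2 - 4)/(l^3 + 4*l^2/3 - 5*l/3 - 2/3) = 3*(l - 2)/(3*l^2 - 2*l - 1)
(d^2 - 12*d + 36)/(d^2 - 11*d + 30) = (d - 6)/(d - 5)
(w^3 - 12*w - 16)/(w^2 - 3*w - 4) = (w^2 + 4*w + 4)/(w + 1)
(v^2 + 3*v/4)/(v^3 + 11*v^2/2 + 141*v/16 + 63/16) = 4*v/(4*v^2 + 19*v + 21)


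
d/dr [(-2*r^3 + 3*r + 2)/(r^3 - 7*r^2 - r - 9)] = (14*r^4 - 2*r^3 + 69*r^2 + 28*r - 25)/(r^6 - 14*r^5 + 47*r^4 - 4*r^3 + 127*r^2 + 18*r + 81)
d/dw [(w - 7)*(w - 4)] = 2*w - 11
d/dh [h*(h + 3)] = 2*h + 3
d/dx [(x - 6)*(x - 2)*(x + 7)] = 3*x^2 - 2*x - 44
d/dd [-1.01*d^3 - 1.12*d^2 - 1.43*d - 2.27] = -3.03*d^2 - 2.24*d - 1.43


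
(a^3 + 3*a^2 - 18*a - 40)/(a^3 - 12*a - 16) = (a + 5)/(a + 2)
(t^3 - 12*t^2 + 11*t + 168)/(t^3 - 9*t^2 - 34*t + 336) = (t + 3)/(t + 6)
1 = 1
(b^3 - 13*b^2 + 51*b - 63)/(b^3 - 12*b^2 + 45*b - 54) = (b - 7)/(b - 6)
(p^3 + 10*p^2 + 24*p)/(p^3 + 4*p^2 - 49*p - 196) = p*(p + 6)/(p^2 - 49)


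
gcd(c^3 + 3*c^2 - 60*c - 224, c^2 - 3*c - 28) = c + 4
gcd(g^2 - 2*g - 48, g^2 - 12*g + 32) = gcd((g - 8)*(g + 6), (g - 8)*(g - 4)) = g - 8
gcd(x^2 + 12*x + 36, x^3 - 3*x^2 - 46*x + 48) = x + 6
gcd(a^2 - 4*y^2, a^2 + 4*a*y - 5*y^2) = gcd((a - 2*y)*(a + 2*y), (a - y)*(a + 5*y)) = 1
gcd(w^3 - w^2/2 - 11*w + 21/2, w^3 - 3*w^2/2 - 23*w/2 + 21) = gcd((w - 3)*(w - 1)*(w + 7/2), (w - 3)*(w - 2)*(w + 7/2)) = w^2 + w/2 - 21/2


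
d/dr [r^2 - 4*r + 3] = 2*r - 4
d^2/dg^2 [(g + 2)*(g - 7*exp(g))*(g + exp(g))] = -6*g^2*exp(g) - 28*g*exp(2*g) - 36*g*exp(g) + 6*g - 84*exp(2*g) - 36*exp(g) + 4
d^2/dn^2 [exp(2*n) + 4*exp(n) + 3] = 4*(exp(n) + 1)*exp(n)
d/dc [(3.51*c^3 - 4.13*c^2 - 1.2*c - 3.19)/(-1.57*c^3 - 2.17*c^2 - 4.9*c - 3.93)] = (-14.1008*c^4 - 38.166*c^3 - 38.7748*c^2 + 18.6172*c - 10.915)/(2.4649*c^6 + 6.8138*c^5 + 20.0949*c^4 + 33.6062*c^3 + 41.0662*c^2 + 38.514*c + 15.4449)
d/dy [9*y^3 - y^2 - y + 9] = 27*y^2 - 2*y - 1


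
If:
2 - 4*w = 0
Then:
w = 1/2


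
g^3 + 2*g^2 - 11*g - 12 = (g - 3)*(g + 1)*(g + 4)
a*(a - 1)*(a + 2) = a^3 + a^2 - 2*a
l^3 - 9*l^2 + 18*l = l*(l - 6)*(l - 3)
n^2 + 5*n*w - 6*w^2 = (n - w)*(n + 6*w)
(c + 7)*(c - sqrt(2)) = c^2 - sqrt(2)*c + 7*c - 7*sqrt(2)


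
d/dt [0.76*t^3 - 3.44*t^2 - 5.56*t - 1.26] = 2.28*t^2 - 6.88*t - 5.56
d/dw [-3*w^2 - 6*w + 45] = -6*w - 6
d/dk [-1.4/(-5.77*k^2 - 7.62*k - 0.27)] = (-16.156*k - 10.668)/(5.77*k^2 + 7.62*k + 0.27)^2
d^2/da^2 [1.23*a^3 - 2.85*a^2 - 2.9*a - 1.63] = 7.38*a - 5.7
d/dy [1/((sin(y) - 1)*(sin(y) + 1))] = -2*sin(y)/cos(y)^3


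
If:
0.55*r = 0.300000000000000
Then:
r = 0.55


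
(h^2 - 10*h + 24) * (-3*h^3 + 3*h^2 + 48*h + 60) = -3*h^5 + 33*h^4 - 54*h^3 - 348*h^2 + 552*h + 1440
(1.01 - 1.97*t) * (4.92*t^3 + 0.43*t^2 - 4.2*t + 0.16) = -9.6924*t^4 + 4.1221*t^3 + 8.7083*t^2 - 4.5572*t + 0.1616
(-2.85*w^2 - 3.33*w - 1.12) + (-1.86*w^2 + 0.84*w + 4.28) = -4.71*w^2 - 2.49*w + 3.16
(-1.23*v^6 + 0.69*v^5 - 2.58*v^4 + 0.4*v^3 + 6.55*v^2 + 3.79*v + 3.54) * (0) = 0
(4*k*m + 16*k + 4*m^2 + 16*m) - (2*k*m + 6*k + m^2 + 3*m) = 2*k*m + 10*k + 3*m^2 + 13*m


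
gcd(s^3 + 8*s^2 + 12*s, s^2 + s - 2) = s + 2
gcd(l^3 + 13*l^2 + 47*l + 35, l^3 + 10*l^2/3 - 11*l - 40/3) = l^2 + 6*l + 5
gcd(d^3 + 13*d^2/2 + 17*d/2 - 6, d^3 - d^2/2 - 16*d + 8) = d^2 + 7*d/2 - 2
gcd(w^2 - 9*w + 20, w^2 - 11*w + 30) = w - 5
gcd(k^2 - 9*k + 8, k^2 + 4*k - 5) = k - 1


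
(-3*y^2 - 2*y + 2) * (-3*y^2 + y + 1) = 9*y^4 + 3*y^3 - 11*y^2 + 2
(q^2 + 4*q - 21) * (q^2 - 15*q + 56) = q^4 - 11*q^3 - 25*q^2 + 539*q - 1176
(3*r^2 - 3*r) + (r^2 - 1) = 4*r^2 - 3*r - 1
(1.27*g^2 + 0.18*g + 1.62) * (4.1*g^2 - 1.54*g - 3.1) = 5.207*g^4 - 1.2178*g^3 + 2.4278*g^2 - 3.0528*g - 5.022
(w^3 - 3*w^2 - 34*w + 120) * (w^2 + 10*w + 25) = w^5 + 7*w^4 - 39*w^3 - 295*w^2 + 350*w + 3000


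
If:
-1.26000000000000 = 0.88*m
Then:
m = -1.43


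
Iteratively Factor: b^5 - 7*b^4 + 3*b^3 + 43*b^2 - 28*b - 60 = (b - 2)*(b^4 - 5*b^3 - 7*b^2 + 29*b + 30) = (b - 2)*(b + 1)*(b^3 - 6*b^2 - b + 30) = (b - 3)*(b - 2)*(b + 1)*(b^2 - 3*b - 10) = (b - 3)*(b - 2)*(b + 1)*(b + 2)*(b - 5)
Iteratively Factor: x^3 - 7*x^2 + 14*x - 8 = (x - 4)*(x^2 - 3*x + 2) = (x - 4)*(x - 1)*(x - 2)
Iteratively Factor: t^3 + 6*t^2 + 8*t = (t + 2)*(t^2 + 4*t) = t*(t + 2)*(t + 4)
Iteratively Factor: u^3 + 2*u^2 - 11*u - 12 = (u - 3)*(u^2 + 5*u + 4) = (u - 3)*(u + 1)*(u + 4)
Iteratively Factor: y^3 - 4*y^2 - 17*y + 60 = (y + 4)*(y^2 - 8*y + 15) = (y - 5)*(y + 4)*(y - 3)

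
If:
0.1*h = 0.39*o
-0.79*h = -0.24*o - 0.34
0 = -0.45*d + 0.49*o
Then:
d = 0.13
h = 0.47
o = 0.12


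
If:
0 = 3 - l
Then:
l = 3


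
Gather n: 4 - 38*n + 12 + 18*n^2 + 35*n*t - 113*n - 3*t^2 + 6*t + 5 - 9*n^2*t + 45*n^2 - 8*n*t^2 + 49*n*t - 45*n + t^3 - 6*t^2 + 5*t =n^2*(63 - 9*t) + n*(-8*t^2 + 84*t - 196) + t^3 - 9*t^2 + 11*t + 21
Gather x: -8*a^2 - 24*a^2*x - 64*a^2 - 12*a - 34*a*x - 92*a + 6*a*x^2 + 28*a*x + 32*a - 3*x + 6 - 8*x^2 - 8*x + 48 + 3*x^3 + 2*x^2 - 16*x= -72*a^2 - 72*a + 3*x^3 + x^2*(6*a - 6) + x*(-24*a^2 - 6*a - 27) + 54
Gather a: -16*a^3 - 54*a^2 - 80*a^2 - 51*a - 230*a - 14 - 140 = -16*a^3 - 134*a^2 - 281*a - 154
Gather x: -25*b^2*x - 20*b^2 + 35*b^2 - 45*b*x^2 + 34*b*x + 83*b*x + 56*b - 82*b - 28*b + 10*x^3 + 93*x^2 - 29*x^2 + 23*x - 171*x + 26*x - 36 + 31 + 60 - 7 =15*b^2 - 54*b + 10*x^3 + x^2*(64 - 45*b) + x*(-25*b^2 + 117*b - 122) + 48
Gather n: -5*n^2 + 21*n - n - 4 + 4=-5*n^2 + 20*n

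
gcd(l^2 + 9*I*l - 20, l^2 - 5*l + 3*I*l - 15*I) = 1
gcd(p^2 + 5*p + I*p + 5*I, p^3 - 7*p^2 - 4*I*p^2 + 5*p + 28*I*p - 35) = p + I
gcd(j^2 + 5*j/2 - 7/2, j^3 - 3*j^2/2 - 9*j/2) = 1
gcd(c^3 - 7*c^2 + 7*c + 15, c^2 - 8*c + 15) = c^2 - 8*c + 15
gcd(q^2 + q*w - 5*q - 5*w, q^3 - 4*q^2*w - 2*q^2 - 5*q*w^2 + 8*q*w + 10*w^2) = q + w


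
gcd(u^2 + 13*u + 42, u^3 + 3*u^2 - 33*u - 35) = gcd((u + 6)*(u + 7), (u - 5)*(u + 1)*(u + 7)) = u + 7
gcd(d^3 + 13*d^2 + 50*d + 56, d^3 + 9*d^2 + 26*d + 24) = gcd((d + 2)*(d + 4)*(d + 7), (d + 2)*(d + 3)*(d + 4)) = d^2 + 6*d + 8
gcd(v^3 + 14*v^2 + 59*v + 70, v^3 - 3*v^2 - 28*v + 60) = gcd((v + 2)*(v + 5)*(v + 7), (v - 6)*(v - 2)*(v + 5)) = v + 5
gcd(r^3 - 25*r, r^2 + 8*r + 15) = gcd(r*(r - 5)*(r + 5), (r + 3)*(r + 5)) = r + 5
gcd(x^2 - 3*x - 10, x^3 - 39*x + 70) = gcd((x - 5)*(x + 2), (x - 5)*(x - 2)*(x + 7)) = x - 5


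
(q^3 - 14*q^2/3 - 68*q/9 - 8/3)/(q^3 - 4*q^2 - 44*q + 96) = (9*q^3 - 42*q^2 - 68*q - 24)/(9*(q^3 - 4*q^2 - 44*q + 96))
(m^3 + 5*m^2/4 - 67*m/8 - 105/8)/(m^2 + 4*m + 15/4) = (4*m^2 - 5*m - 21)/(2*(2*m + 3))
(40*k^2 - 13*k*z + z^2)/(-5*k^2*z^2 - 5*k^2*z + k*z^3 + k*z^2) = (-8*k + z)/(k*z*(z + 1))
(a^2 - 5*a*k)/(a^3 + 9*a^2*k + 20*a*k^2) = (a - 5*k)/(a^2 + 9*a*k + 20*k^2)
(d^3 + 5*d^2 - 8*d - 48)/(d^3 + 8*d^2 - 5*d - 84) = (d + 4)/(d + 7)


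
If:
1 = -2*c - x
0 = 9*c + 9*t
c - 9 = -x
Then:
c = -10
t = 10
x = 19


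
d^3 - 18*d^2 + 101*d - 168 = (d - 8)*(d - 7)*(d - 3)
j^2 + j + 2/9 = (j + 1/3)*(j + 2/3)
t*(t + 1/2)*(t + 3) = t^3 + 7*t^2/2 + 3*t/2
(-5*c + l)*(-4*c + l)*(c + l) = 20*c^3 + 11*c^2*l - 8*c*l^2 + l^3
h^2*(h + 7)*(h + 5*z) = h^4 + 5*h^3*z + 7*h^3 + 35*h^2*z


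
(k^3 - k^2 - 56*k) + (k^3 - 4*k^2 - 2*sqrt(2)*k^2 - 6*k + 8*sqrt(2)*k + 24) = 2*k^3 - 5*k^2 - 2*sqrt(2)*k^2 - 62*k + 8*sqrt(2)*k + 24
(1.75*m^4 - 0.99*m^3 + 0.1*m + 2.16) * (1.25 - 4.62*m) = -8.085*m^5 + 6.7613*m^4 - 1.2375*m^3 - 0.462*m^2 - 9.8542*m + 2.7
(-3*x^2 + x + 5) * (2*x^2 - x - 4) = -6*x^4 + 5*x^3 + 21*x^2 - 9*x - 20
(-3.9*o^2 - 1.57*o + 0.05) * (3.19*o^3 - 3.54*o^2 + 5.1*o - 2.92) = -12.441*o^5 + 8.7977*o^4 - 14.1727*o^3 + 3.204*o^2 + 4.8394*o - 0.146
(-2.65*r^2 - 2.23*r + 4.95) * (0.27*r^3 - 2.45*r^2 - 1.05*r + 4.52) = -0.7155*r^5 + 5.8904*r^4 + 9.5825*r^3 - 21.764*r^2 - 15.2771*r + 22.374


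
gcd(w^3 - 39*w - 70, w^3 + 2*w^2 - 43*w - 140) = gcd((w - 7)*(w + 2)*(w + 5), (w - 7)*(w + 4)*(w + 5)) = w^2 - 2*w - 35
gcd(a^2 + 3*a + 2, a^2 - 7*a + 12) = 1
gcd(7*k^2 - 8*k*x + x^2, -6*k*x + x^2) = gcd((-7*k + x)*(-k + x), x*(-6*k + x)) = 1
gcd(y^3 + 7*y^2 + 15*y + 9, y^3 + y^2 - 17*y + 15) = 1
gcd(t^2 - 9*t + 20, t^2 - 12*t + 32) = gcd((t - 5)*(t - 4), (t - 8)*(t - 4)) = t - 4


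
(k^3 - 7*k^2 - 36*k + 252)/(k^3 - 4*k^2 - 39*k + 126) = (k - 6)/(k - 3)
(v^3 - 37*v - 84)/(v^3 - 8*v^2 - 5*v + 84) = (v + 4)/(v - 4)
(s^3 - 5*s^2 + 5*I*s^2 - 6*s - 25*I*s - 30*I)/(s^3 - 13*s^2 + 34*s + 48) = (s + 5*I)/(s - 8)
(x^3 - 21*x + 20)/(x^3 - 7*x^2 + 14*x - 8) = (x + 5)/(x - 2)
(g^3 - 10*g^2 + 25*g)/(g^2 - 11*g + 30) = g*(g - 5)/(g - 6)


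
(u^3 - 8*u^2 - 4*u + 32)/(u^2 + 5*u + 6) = (u^2 - 10*u + 16)/(u + 3)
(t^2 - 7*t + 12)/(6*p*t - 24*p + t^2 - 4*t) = (t - 3)/(6*p + t)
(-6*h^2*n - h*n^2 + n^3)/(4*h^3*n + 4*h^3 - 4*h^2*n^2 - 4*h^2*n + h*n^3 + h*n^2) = n*(-6*h^2 - h*n + n^2)/(h*(4*h^2*n + 4*h^2 - 4*h*n^2 - 4*h*n + n^3 + n^2))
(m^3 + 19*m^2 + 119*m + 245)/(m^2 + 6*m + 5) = (m^2 + 14*m + 49)/(m + 1)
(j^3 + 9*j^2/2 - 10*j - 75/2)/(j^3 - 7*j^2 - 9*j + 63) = (2*j^2 + 15*j + 25)/(2*(j^2 - 4*j - 21))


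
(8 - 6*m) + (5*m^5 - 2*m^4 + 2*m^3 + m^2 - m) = 5*m^5 - 2*m^4 + 2*m^3 + m^2 - 7*m + 8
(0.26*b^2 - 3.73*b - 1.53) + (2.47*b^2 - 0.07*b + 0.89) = 2.73*b^2 - 3.8*b - 0.64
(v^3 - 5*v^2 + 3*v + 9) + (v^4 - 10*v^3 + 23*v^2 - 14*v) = v^4 - 9*v^3 + 18*v^2 - 11*v + 9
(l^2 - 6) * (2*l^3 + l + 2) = 2*l^5 - 11*l^3 + 2*l^2 - 6*l - 12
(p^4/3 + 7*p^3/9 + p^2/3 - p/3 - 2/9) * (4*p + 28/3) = 4*p^5/3 + 56*p^4/9 + 232*p^3/27 + 16*p^2/9 - 4*p - 56/27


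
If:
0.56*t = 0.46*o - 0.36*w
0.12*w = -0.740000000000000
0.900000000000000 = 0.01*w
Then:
No Solution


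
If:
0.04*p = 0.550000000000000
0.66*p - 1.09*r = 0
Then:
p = 13.75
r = 8.33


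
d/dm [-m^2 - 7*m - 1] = -2*m - 7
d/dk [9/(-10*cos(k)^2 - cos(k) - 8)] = -9*(20*cos(k) + 1)*sin(k)/(10*cos(k)^2 + cos(k) + 8)^2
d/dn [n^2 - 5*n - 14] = 2*n - 5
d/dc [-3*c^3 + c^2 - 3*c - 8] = -9*c^2 + 2*c - 3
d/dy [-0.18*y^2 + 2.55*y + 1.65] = 2.55 - 0.36*y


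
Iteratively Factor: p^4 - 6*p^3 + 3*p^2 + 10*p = (p - 5)*(p^3 - p^2 - 2*p) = p*(p - 5)*(p^2 - p - 2) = p*(p - 5)*(p + 1)*(p - 2)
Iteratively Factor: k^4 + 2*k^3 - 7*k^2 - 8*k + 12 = (k + 2)*(k^3 - 7*k + 6) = (k - 1)*(k + 2)*(k^2 + k - 6) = (k - 1)*(k + 2)*(k + 3)*(k - 2)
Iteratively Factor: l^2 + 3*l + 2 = (l + 2)*(l + 1)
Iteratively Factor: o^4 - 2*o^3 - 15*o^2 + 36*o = (o - 3)*(o^3 + o^2 - 12*o) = (o - 3)^2*(o^2 + 4*o) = (o - 3)^2*(o + 4)*(o)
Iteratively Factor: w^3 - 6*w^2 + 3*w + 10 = (w - 5)*(w^2 - w - 2) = (w - 5)*(w + 1)*(w - 2)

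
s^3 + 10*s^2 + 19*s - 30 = (s - 1)*(s + 5)*(s + 6)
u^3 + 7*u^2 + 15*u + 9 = (u + 1)*(u + 3)^2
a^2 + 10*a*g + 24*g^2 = (a + 4*g)*(a + 6*g)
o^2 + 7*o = o*(o + 7)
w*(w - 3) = w^2 - 3*w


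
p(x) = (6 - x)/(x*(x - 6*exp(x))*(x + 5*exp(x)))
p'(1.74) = 0.01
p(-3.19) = -0.28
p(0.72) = -0.06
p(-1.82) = -1.52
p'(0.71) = 0.21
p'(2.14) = 0.00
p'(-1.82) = -3.39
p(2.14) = -0.00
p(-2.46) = -0.57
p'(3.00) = 0.00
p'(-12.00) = 0.00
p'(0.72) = 0.21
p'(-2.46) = -0.66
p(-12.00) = -0.01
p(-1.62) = -2.66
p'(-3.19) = -0.23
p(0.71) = -0.06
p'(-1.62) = -9.50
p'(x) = (6 - x)*(-5*exp(x) - 1)/(x*(x - 6*exp(x))*(x + 5*exp(x))^2) + (6 - x)*(6*exp(x) - 1)/(x*(x - 6*exp(x))^2*(x + 5*exp(x))) - 1/(x*(x - 6*exp(x))*(x + 5*exp(x))) - (6 - x)/(x^2*(x - 6*exp(x))*(x + 5*exp(x)))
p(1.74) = -0.00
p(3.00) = 0.00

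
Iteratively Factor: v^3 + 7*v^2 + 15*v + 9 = (v + 3)*(v^2 + 4*v + 3) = (v + 1)*(v + 3)*(v + 3)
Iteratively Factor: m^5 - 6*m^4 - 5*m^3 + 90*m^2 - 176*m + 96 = (m - 3)*(m^4 - 3*m^3 - 14*m^2 + 48*m - 32) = (m - 3)*(m - 1)*(m^3 - 2*m^2 - 16*m + 32) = (m - 3)*(m - 2)*(m - 1)*(m^2 - 16) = (m - 3)*(m - 2)*(m - 1)*(m + 4)*(m - 4)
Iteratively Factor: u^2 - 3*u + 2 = (u - 2)*(u - 1)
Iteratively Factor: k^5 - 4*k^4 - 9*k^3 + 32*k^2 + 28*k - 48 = (k - 1)*(k^4 - 3*k^3 - 12*k^2 + 20*k + 48) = (k - 1)*(k + 2)*(k^3 - 5*k^2 - 2*k + 24) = (k - 3)*(k - 1)*(k + 2)*(k^2 - 2*k - 8) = (k - 4)*(k - 3)*(k - 1)*(k + 2)*(k + 2)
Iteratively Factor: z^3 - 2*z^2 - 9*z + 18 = (z - 3)*(z^2 + z - 6) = (z - 3)*(z - 2)*(z + 3)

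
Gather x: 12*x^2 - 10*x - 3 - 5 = 12*x^2 - 10*x - 8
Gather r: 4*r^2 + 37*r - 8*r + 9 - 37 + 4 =4*r^2 + 29*r - 24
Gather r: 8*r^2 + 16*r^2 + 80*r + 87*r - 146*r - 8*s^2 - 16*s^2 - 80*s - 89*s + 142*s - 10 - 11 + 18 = 24*r^2 + 21*r - 24*s^2 - 27*s - 3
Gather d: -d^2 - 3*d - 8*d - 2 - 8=-d^2 - 11*d - 10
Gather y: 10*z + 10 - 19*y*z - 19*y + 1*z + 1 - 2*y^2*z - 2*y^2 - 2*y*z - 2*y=y^2*(-2*z - 2) + y*(-21*z - 21) + 11*z + 11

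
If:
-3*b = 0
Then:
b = 0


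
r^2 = r^2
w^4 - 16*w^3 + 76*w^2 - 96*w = w*(w - 8)*(w - 6)*(w - 2)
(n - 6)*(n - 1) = n^2 - 7*n + 6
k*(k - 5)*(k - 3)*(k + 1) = k^4 - 7*k^3 + 7*k^2 + 15*k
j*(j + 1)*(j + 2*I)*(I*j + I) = I*j^4 - 2*j^3 + 2*I*j^3 - 4*j^2 + I*j^2 - 2*j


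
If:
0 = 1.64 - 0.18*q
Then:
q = 9.11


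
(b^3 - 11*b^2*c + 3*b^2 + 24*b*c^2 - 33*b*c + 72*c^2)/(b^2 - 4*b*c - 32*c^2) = (b^2 - 3*b*c + 3*b - 9*c)/(b + 4*c)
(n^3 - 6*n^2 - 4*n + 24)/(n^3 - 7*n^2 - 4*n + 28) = (n - 6)/(n - 7)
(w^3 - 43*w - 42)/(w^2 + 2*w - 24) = (w^2 - 6*w - 7)/(w - 4)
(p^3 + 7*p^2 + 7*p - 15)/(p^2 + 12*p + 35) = (p^2 + 2*p - 3)/(p + 7)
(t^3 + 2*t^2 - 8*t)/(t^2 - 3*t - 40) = t*(-t^2 - 2*t + 8)/(-t^2 + 3*t + 40)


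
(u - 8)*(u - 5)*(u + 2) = u^3 - 11*u^2 + 14*u + 80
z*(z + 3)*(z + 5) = z^3 + 8*z^2 + 15*z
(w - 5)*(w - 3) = w^2 - 8*w + 15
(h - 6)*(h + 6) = h^2 - 36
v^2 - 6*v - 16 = (v - 8)*(v + 2)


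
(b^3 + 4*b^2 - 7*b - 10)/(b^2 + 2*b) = (b^3 + 4*b^2 - 7*b - 10)/(b*(b + 2))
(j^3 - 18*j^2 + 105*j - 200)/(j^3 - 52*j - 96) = (j^2 - 10*j + 25)/(j^2 + 8*j + 12)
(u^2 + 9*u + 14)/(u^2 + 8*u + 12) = (u + 7)/(u + 6)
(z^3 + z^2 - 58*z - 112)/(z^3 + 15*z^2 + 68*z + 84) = (z - 8)/(z + 6)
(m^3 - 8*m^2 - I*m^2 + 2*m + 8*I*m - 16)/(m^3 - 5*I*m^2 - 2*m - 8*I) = (m - 8)/(m - 4*I)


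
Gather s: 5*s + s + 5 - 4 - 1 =6*s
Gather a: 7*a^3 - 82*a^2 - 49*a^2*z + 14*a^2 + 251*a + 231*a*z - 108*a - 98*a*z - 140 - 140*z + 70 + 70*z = 7*a^3 + a^2*(-49*z - 68) + a*(133*z + 143) - 70*z - 70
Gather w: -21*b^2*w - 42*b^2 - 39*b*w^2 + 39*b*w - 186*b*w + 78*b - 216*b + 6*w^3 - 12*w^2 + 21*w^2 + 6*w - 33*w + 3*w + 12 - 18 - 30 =-42*b^2 - 138*b + 6*w^3 + w^2*(9 - 39*b) + w*(-21*b^2 - 147*b - 24) - 36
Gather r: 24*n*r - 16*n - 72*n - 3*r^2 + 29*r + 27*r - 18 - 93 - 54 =-88*n - 3*r^2 + r*(24*n + 56) - 165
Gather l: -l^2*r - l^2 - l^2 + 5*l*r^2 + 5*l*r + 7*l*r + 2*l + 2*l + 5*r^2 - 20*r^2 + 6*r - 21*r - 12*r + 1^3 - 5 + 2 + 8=l^2*(-r - 2) + l*(5*r^2 + 12*r + 4) - 15*r^2 - 27*r + 6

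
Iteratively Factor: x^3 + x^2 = (x + 1)*(x^2) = x*(x + 1)*(x)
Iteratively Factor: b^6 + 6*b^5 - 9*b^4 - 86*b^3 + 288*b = (b + 4)*(b^5 + 2*b^4 - 17*b^3 - 18*b^2 + 72*b) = (b + 4)^2*(b^4 - 2*b^3 - 9*b^2 + 18*b) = b*(b + 4)^2*(b^3 - 2*b^2 - 9*b + 18) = b*(b - 2)*(b + 4)^2*(b^2 - 9) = b*(b - 2)*(b + 3)*(b + 4)^2*(b - 3)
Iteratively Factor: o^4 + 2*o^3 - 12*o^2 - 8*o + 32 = (o + 4)*(o^3 - 2*o^2 - 4*o + 8) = (o - 2)*(o + 4)*(o^2 - 4) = (o - 2)^2*(o + 4)*(o + 2)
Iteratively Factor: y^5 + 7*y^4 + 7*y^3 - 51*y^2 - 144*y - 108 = (y + 3)*(y^4 + 4*y^3 - 5*y^2 - 36*y - 36) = (y + 2)*(y + 3)*(y^3 + 2*y^2 - 9*y - 18) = (y - 3)*(y + 2)*(y + 3)*(y^2 + 5*y + 6) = (y - 3)*(y + 2)*(y + 3)^2*(y + 2)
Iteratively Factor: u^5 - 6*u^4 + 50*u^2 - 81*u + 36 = (u - 1)*(u^4 - 5*u^3 - 5*u^2 + 45*u - 36) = (u - 1)*(u + 3)*(u^3 - 8*u^2 + 19*u - 12) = (u - 4)*(u - 1)*(u + 3)*(u^2 - 4*u + 3) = (u - 4)*(u - 1)^2*(u + 3)*(u - 3)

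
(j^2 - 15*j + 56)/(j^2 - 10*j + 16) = (j - 7)/(j - 2)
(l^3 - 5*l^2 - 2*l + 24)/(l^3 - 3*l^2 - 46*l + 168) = (l^2 - l - 6)/(l^2 + l - 42)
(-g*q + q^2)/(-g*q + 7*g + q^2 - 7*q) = q/(q - 7)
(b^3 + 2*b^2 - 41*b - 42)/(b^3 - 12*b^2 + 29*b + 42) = (b + 7)/(b - 7)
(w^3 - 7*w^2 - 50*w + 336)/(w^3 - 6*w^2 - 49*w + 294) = (w - 8)/(w - 7)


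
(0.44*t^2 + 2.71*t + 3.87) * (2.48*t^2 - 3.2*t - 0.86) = 1.0912*t^4 + 5.3128*t^3 + 0.547199999999999*t^2 - 14.7146*t - 3.3282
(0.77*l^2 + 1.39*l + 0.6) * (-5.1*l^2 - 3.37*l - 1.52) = -3.927*l^4 - 9.6839*l^3 - 8.9147*l^2 - 4.1348*l - 0.912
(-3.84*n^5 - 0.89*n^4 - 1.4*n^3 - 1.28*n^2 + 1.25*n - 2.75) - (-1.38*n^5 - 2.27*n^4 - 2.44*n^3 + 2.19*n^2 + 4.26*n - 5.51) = -2.46*n^5 + 1.38*n^4 + 1.04*n^3 - 3.47*n^2 - 3.01*n + 2.76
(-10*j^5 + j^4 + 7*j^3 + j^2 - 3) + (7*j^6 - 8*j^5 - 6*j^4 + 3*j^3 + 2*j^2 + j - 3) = 7*j^6 - 18*j^5 - 5*j^4 + 10*j^3 + 3*j^2 + j - 6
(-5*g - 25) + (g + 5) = -4*g - 20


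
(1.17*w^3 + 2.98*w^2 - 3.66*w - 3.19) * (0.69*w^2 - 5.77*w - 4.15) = 0.8073*w^5 - 4.6947*w^4 - 24.5755*w^3 + 6.5501*w^2 + 33.5953*w + 13.2385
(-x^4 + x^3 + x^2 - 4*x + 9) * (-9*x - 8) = 9*x^5 - x^4 - 17*x^3 + 28*x^2 - 49*x - 72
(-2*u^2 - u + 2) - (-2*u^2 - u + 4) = -2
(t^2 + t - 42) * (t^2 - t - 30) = t^4 - 73*t^2 + 12*t + 1260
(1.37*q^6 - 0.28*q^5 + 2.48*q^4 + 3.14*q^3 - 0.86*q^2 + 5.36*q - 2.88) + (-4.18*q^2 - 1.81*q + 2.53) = 1.37*q^6 - 0.28*q^5 + 2.48*q^4 + 3.14*q^3 - 5.04*q^2 + 3.55*q - 0.35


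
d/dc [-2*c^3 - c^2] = 2*c*(-3*c - 1)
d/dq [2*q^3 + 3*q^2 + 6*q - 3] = 6*q^2 + 6*q + 6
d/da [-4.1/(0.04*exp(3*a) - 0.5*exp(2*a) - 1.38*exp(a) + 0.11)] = (0.492*exp(2*a) - 4.1*exp(a) - 5.658)*exp(a)/(0.04*exp(3*a) - 0.5*exp(2*a) - 1.38*exp(a) + 0.11)^2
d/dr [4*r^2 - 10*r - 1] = 8*r - 10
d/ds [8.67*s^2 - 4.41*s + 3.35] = 17.34*s - 4.41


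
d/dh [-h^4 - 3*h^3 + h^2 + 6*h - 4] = -4*h^3 - 9*h^2 + 2*h + 6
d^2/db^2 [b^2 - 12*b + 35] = 2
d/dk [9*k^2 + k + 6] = 18*k + 1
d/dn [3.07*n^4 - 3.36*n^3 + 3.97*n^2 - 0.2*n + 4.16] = 12.28*n^3 - 10.08*n^2 + 7.94*n - 0.2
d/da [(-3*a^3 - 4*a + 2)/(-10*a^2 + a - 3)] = (-(20*a - 1)*(3*a^3 + 4*a - 2) + (9*a^2 + 4)*(10*a^2 - a + 3))/(10*a^2 - a + 3)^2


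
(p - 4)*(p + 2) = p^2 - 2*p - 8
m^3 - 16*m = m*(m - 4)*(m + 4)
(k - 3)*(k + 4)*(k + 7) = k^3 + 8*k^2 - 5*k - 84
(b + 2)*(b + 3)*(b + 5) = b^3 + 10*b^2 + 31*b + 30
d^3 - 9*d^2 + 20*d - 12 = (d - 6)*(d - 2)*(d - 1)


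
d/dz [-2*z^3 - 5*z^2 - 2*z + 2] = -6*z^2 - 10*z - 2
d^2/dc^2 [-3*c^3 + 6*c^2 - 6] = 12 - 18*c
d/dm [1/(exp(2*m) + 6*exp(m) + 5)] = 2*(-exp(m) - 3)*exp(m)/(exp(2*m) + 6*exp(m) + 5)^2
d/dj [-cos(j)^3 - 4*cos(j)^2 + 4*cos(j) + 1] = (3*cos(j)^2 + 8*cos(j) - 4)*sin(j)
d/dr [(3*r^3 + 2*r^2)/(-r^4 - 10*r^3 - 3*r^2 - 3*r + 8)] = r*(3*r^5 + 4*r^4 + 11*r^3 - 18*r^2 + 66*r + 32)/(r^8 + 20*r^7 + 106*r^6 + 66*r^5 + 53*r^4 - 142*r^3 - 39*r^2 - 48*r + 64)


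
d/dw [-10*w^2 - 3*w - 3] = -20*w - 3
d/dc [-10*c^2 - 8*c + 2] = -20*c - 8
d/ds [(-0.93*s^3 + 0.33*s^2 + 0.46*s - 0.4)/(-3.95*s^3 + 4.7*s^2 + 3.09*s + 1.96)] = (-1.77635683940025e-15*s^5 - 3.0675*s^4 - 2.1134*s^3 - 11.3507*s^2 + 5.0536*s + 2.1376)/(15.6025*s^6 - 37.13*s^5 - 2.321*s^4 + 13.562*s^3 + 27.9721*s^2 + 12.1128*s + 3.8416)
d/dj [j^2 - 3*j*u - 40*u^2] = 2*j - 3*u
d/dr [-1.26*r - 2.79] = -1.26000000000000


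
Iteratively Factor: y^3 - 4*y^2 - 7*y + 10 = (y + 2)*(y^2 - 6*y + 5) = (y - 1)*(y + 2)*(y - 5)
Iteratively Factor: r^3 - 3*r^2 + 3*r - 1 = (r - 1)*(r^2 - 2*r + 1) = (r - 1)^2*(r - 1)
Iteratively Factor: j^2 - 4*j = (j - 4)*(j)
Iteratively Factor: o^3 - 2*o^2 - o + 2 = (o - 1)*(o^2 - o - 2) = (o - 2)*(o - 1)*(o + 1)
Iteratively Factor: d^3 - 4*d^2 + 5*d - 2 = (d - 2)*(d^2 - 2*d + 1) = (d - 2)*(d - 1)*(d - 1)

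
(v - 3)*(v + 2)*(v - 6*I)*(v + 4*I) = v^4 - v^3 - 2*I*v^3 + 18*v^2 + 2*I*v^2 - 24*v + 12*I*v - 144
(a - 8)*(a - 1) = a^2 - 9*a + 8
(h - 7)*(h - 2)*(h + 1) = h^3 - 8*h^2 + 5*h + 14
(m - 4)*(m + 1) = m^2 - 3*m - 4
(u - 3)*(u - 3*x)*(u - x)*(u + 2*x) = u^4 - 2*u^3*x - 3*u^3 - 5*u^2*x^2 + 6*u^2*x + 6*u*x^3 + 15*u*x^2 - 18*x^3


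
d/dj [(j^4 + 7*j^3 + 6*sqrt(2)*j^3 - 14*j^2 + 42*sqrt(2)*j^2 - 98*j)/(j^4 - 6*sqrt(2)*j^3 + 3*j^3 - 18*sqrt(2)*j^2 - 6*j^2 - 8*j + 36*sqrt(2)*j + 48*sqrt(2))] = 2*(-6*sqrt(2)*j^6 - 2*j^6 - 60*sqrt(2)*j^5 + 8*j^5 - 132*sqrt(2)*j^4 + 279*j^4 - 288*sqrt(2)*j^3 + 670*j^3 - 798*sqrt(2)*j^2 + 2138*j^2 - 672*sqrt(2)*j + 4032*j - 2352*sqrt(2))/(j^8 - 12*sqrt(2)*j^7 + 6*j^7 - 72*sqrt(2)*j^6 + 69*j^6 + 36*sqrt(2)*j^5 + 380*j^5 - 228*j^4 + 624*sqrt(2)*j^4 - 3648*j^3 + 144*sqrt(2)*j^3 - 1152*sqrt(2)*j^2 - 800*j^2 - 768*sqrt(2)*j + 6912*j + 4608)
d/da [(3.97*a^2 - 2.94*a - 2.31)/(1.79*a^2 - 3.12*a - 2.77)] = (-7.1238*a^2 - 13.724*a + 0.9366)/(3.2041*a^4 - 11.1696*a^3 - 0.1822*a^2 + 17.2848*a + 7.6729)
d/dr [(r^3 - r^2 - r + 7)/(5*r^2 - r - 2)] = (5*r^4 - 2*r^3 - 66*r + 9)/(25*r^4 - 10*r^3 - 19*r^2 + 4*r + 4)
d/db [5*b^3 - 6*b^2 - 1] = 3*b*(5*b - 4)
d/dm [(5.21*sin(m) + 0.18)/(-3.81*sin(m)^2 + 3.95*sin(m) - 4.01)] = (19.8501*sin(m)^2 + 1.3716*sin(m) - 21.6031)*cos(m)/(14.5161*sin(m)^4 - 30.099*sin(m)^3 + 46.1587*sin(m)^2 - 31.679*sin(m) + 16.0801)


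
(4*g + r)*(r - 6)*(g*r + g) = 4*g^2*r^2 - 20*g^2*r - 24*g^2 + g*r^3 - 5*g*r^2 - 6*g*r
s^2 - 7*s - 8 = (s - 8)*(s + 1)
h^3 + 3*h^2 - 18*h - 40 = (h - 4)*(h + 2)*(h + 5)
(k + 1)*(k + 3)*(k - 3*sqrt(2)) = k^3 - 3*sqrt(2)*k^2 + 4*k^2 - 12*sqrt(2)*k + 3*k - 9*sqrt(2)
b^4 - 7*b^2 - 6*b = b*(b - 3)*(b + 1)*(b + 2)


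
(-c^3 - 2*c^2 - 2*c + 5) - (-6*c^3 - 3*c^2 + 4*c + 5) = 5*c^3 + c^2 - 6*c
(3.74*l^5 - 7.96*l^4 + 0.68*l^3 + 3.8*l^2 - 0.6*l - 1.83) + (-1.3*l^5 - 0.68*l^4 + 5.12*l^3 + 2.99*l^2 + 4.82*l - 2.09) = 2.44*l^5 - 8.64*l^4 + 5.8*l^3 + 6.79*l^2 + 4.22*l - 3.92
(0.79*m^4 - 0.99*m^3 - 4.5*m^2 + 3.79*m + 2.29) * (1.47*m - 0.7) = 1.1613*m^5 - 2.0083*m^4 - 5.922*m^3 + 8.7213*m^2 + 0.7133*m - 1.603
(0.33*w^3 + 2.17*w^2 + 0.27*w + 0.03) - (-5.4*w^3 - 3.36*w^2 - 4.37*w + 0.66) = 5.73*w^3 + 5.53*w^2 + 4.64*w - 0.63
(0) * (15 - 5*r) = 0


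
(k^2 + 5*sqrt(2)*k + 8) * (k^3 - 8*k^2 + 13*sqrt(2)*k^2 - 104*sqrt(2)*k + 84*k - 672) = k^5 - 8*k^4 + 18*sqrt(2)*k^4 - 144*sqrt(2)*k^3 + 222*k^3 - 1776*k^2 + 524*sqrt(2)*k^2 - 4192*sqrt(2)*k + 672*k - 5376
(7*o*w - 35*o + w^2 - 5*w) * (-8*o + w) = -56*o^2*w + 280*o^2 - o*w^2 + 5*o*w + w^3 - 5*w^2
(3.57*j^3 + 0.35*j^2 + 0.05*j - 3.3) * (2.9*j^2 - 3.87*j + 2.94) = 10.353*j^5 - 12.8009*j^4 + 9.2863*j^3 - 8.7345*j^2 + 12.918*j - 9.702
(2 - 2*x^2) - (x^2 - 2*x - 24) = -3*x^2 + 2*x + 26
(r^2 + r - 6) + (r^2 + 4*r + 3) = 2*r^2 + 5*r - 3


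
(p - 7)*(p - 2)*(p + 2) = p^3 - 7*p^2 - 4*p + 28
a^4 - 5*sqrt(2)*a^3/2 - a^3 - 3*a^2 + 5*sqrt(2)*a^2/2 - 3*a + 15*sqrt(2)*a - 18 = (a - 3)*(a + 2)*(a - 3*sqrt(2)/2)*(a - sqrt(2))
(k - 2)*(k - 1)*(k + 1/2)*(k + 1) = k^4 - 3*k^3/2 - 2*k^2 + 3*k/2 + 1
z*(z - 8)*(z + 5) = z^3 - 3*z^2 - 40*z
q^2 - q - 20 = (q - 5)*(q + 4)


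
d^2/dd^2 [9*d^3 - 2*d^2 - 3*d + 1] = 54*d - 4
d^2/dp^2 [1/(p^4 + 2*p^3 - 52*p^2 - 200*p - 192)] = 4*((-3*p^2 - 3*p + 26)*(-p^4 - 2*p^3 + 52*p^2 + 200*p + 192) - 2*(2*p^3 + 3*p^2 - 52*p - 100)^2)/(-p^4 - 2*p^3 + 52*p^2 + 200*p + 192)^3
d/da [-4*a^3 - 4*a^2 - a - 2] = -12*a^2 - 8*a - 1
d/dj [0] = 0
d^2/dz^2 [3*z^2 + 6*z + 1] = 6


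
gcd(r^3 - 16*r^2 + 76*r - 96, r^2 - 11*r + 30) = r - 6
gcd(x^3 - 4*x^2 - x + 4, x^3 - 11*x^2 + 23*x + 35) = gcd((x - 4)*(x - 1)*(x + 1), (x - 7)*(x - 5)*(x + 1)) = x + 1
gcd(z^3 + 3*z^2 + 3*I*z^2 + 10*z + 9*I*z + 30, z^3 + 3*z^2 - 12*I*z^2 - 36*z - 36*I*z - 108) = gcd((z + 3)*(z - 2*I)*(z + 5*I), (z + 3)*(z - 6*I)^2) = z + 3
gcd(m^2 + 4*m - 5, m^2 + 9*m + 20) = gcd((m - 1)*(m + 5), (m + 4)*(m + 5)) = m + 5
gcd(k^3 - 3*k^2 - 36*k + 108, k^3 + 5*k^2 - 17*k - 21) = k - 3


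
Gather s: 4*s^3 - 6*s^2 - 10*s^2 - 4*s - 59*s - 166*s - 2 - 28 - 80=4*s^3 - 16*s^2 - 229*s - 110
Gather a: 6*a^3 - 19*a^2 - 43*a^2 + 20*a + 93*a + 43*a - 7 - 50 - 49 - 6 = 6*a^3 - 62*a^2 + 156*a - 112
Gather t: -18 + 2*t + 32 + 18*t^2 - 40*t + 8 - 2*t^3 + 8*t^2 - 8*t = -2*t^3 + 26*t^2 - 46*t + 22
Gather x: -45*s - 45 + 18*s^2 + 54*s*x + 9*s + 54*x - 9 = 18*s^2 - 36*s + x*(54*s + 54) - 54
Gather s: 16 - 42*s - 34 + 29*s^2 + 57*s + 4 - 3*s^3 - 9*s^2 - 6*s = -3*s^3 + 20*s^2 + 9*s - 14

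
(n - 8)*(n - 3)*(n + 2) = n^3 - 9*n^2 + 2*n + 48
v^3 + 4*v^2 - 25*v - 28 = (v - 4)*(v + 1)*(v + 7)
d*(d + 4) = d^2 + 4*d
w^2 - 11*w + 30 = (w - 6)*(w - 5)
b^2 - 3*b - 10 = (b - 5)*(b + 2)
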